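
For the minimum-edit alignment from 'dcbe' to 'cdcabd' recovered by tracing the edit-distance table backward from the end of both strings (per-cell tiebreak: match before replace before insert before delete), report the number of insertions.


Edit distance = 3. Backtracking from cell (4, 6) with preference match > replace > insert > delete,
then listing the resulting alignment 'dcbe' -> 'cdcabd' left to right:
  Step 1: insert 'c' [insertion #1]
  Step 2: keep 'd'
  Step 3: keep 'c'
  Step 4: insert 'a' [insertion #2]
  Step 5: keep 'b'
  Step 6: replace e->d
Total insertions: 2

2


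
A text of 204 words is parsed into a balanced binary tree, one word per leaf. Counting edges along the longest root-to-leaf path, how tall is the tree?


In a balanced binary tree with n leaves the deepest leaf is ceil(log2(n)) edges below the root.
log2(204) = 7.6724
ceil(7.6724) = 8
height (edges) = 8

8


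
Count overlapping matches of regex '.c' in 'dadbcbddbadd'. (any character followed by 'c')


Pattern: .c means any character followed by 'c'.
Scanning 'dadbcbddbadd' position-by-position:
  Pos 0: window 'da' -> no
  Pos 1: window 'ad' -> no
  Pos 2: window 'db' -> no
  Pos 3: window 'bc' -> MATCH
  Pos 4: window 'cb' -> no
  Pos 5: window 'bd' -> no
  Pos 6: window 'dd' -> no
  Pos 7: window 'db' -> no
  Pos 8: window 'ba' -> no
  Pos 9: window 'ad' -> no
  Pos 10: window 'dd' -> no
  Pos 11: window 'd' -> no
Total matches: 1

1


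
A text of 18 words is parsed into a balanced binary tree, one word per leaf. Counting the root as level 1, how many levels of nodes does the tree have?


In a balanced binary tree with n leaves the deepest leaf is ceil(log2(n)) edges below the root,
so counting node levels inclusive of root and leaves gives ceil(log2(n)) + 1 levels.
log2(18) = 4.1699
ceil(4.1699) = 5
levels = 5 + 1 = 6

6


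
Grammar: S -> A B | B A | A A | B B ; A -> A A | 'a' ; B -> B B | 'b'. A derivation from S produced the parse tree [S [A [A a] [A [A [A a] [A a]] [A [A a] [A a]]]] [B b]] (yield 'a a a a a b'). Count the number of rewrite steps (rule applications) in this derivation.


Every bracketed nonterminal node [X ...] in the tree is produced by exactly one rule application.
Reading the tree off as a leftmost derivation:
  Step 1: S  =>  A B   (applied S -> A B)
  Step 2: A B  =>  A A B   (applied A -> A A)
  Step 3: A A B  =>  a A B   (applied A -> a)
  Step 4: a A B  =>  a A A B   (applied A -> A A)
  Step 5: a A A B  =>  a A A A B   (applied A -> A A)
  Step 6: a A A A B  =>  a a A A B   (applied A -> a)
  Step 7: a a A A B  =>  a a a A B   (applied A -> a)
  Step 8: a a a A B  =>  a a a A A B   (applied A -> A A)
  Step 9: a a a A A B  =>  a a a a A B   (applied A -> a)
  Step 10: a a a a A B  =>  a a a a a B   (applied A -> a)
  Step 11: a a a a a B  =>  a a a a a b   (applied B -> b)
Final yield: a a a a a b
Total rewrite steps: 11

11


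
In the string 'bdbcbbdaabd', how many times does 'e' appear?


Scanning 'bdbcbbdaabd' for 'e':
  No matches found.
Total occurrences of 'e': 0

0


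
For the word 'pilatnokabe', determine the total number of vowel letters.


Scanning each character of 'pilatnokabe':
  Position 1: 'p' -> consonant (running count: 0)
  Position 2: 'i' -> vowel (running count: 1)
  Position 3: 'l' -> consonant (running count: 1)
  Position 4: 'a' -> vowel (running count: 2)
  Position 5: 't' -> consonant (running count: 2)
  Position 6: 'n' -> consonant (running count: 2)
  Position 7: 'o' -> vowel (running count: 3)
  Position 8: 'k' -> consonant (running count: 3)
  Position 9: 'a' -> vowel (running count: 4)
  Position 10: 'b' -> consonant (running count: 4)
  Position 11: 'e' -> vowel (running count: 5)
Total vowels: 5

5


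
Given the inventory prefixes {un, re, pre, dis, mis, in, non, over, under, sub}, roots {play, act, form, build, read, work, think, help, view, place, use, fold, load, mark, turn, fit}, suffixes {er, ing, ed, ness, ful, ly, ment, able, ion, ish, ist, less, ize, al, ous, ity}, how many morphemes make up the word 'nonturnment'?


Segmenting 'nonturnment' against the inventory:
  'non' -> prefix (morpheme 1)
  'turn' -> root (morpheme 2)
  'ment' -> suffix (morpheme 3)
Total morphemes: 3

3


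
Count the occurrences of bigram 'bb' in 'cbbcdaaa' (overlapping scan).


Scanning 'cbbcdaaa' for bigram 'bb':
  Position 0: 'cb' -> no
  Position 1: 'bb' -> MATCH
  Position 2: 'bc' -> no
  Position 3: 'cd' -> no
  Position 4: 'da' -> no
  Position 5: 'aa' -> no
  Position 6: 'aa' -> no
Total matches: 1

1


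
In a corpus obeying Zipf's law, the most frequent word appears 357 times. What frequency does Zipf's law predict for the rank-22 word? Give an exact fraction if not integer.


Zipf's law: freq(rank) = f1 / rank
f1 = 357, rank = 22
freq = 357 / 22
GCD(357, 22) = 1
Simplified: 357/22

357/22


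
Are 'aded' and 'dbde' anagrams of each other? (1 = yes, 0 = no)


Sort characters of 'aded': 'adde'
Sort characters of 'dbde': 'bdde'
Sorted forms differ -> they are NOT anagrams
Result: 0

0


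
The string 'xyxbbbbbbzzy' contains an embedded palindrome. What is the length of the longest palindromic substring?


Scanning 'xyxbbbbbbzzy' for palindromic substrings.
Substring at positions 3-8: 'bbbbbb'.
Check: reverse('bbbbbb') = 'bbbbbb' -> palindrome confirmed.
Neighbouring characters ('x' / 'z') break symmetry, so it cannot extend further.
No longer palindromic substring exists; longest length = 6

6


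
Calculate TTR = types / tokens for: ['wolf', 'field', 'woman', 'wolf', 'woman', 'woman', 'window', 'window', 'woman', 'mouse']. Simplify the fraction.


Tokens: 10
Unique types: ('field', 'mouse', 'window', 'wolf', 'woman') = 5
TTR = 5/10
Simplify: divide both by 5 -> 1/2
TTR = 1/2

1/2


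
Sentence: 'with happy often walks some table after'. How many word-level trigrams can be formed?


Word trigrams from [7] words:
  Trigram 1: (with happy often)
  Trigram 2: (happy often walks)
  Trigram 3: (often walks some)
  Trigram 4: (walks some table)
  Trigram 5: (some table after)
Total word trigrams: 7 - 2 = 5

5


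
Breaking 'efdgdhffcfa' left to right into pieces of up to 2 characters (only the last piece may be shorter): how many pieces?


'efdgdhffcfa' has 11 characters.
Chunking with max size 2:
  Chunk 1: 'ef' (positions 0-1)
  Chunk 2: 'dg' (positions 2-3)
  Chunk 3: 'dh' (positions 4-5)
  Chunk 4: 'ff' (positions 6-7)
  Chunk 5: 'cf' (positions 8-9)
  Chunk 6: 'a' (positions 10-10)
Total chunks: ceil(11 / 2) = 6

6


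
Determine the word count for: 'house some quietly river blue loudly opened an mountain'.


Counting words by splitting on spaces:
  Word 1: 'house'
  Word 2: 'some'
  Word 3: 'quietly'
  Word 4: 'river'
  Word 5: 'blue'
  Word 6: 'loudly'
  Word 7: 'opened'
  Word 8: 'an'
  Word 9: 'mountain'
Total words: 9

9


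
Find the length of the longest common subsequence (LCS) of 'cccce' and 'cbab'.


DP table for LCS of 'cccce' and 'cbab':
       c  b  a  b
    0  0  0  0  0
  c 0  1  1  1  1
  c 0  1  1  1  1
  c 0  1  1  1  1
  c 0  1  1  1  1
  e 0  1  1  1  1
LCS: 'c'
LCS length = 1

1


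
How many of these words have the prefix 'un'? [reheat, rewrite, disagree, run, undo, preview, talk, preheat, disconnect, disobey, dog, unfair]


Checking each word for prefix 'un':
  'reheat' -> no (count: 0)
  'rewrite' -> no (count: 0)
  'disagree' -> no (count: 0)
  'run' -> no (count: 0)
  'undo' -> YES, starts with 'un' (count: 1)
  'preview' -> no (count: 1)
  'talk' -> no (count: 1)
  'preheat' -> no (count: 1)
  'disconnect' -> no (count: 1)
  'disobey' -> no (count: 1)
  'dog' -> no (count: 1)
  'unfair' -> YES, starts with 'un' (count: 2)
Total with prefix 'un': 2

2


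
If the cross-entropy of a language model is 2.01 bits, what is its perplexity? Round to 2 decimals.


Perplexity formula: PP = 2^H
H = 2.01
PP = 2^2.01
Decompose: 2^2.01 = 2^2 * 2^0.01
2^2 = 4, 2^0.01 ~ 1.0069556
PP ~ 4 * 1.0069556 = 4.0278224
Rounded to 2 decimals: 4.03

4.03


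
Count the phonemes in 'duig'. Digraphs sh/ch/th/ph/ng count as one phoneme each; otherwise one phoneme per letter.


Parsing 'duig' greedily, digraphs first:
  'd' -> consonant phoneme (phonemes so far: 1)
  'u' -> vowel phoneme (phonemes so far: 2)
  'i' -> vowel phoneme (phonemes so far: 3)
  'g' -> consonant phoneme (phonemes so far: 4)
Total phonemes: 4

4


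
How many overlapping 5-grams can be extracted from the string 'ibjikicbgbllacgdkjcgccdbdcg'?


String 'ibjikicbgbllacgdkjcgccdbdcg' has length L = 27.
Number of overlapping n-grams = L - n + 1
Substituting: 27 - 5 + 1 = 23

23


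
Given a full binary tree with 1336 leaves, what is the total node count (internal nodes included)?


Leaf nodes (terminals): 1336
Internal nodes = n - 1 = 1336 - 1 = 1335
Total = leaves + internal = 1336 + 1335 = 2671

2671


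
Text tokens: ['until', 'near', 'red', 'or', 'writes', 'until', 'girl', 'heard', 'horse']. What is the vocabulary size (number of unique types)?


Listing all tokens and tracking unique types:
  Token 1: 'until' -> NEW (unique so far: 1)
  Token 2: 'near' -> NEW (unique so far: 2)
  Token 3: 'red' -> NEW (unique so far: 3)
  Token 4: 'or' -> NEW (unique so far: 4)
  Token 5: 'writes' -> NEW (unique so far: 5)
  Token 6: 'until' -> duplicate (unique so far: 5)
  Token 7: 'girl' -> NEW (unique so far: 6)
  Token 8: 'heard' -> NEW (unique so far: 7)
  Token 9: 'horse' -> NEW (unique so far: 8)
Unique types: ('girl', 'heard', 'horse', 'near', 'or', 'red', 'until', 'writes')
Vocabulary size: 8

8


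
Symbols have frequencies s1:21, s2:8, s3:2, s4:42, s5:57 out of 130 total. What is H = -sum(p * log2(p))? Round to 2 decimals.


Computing entropy H = -sum(p_i * log2(p_i)):
  s1: p = 21/130 = 0.1615, -p*log2(p) = 0.4249
  s2: p = 8/130 = 0.0615, -p*log2(p) = 0.2475
  s3: p = 2/130 = 0.0154, -p*log2(p) = 0.0927
  s4: p = 42/130 = 0.3231, -p*log2(p) = 0.5266
  s5: p = 57/130 = 0.4385, -p*log2(p) = 0.5215
H = sum of terms = 1.8132
Rounded to 2 decimals: 1.81

1.81


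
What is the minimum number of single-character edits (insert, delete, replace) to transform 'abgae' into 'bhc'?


Building DP table for s1='abgae' (len 5) and s2='bhc' (len 3):
       b  h  c
    0  1  2  3
  a 1  1  2  3
  b 2  1  2  3
  g 3  2  2  3
  a 4  3  3  3
  e 5  4  4  4
Edit distance = dp[5][3] = 4

4


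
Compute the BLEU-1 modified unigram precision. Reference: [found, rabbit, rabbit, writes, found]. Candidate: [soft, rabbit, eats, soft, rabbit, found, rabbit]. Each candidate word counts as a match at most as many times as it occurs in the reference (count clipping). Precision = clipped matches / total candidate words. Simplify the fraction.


Reference word counts: {'found': 2, 'rabbit': 2, 'writes': 1}
Checking each candidate word (with clipping):
  'soft' -> not in reference -> no match (matches: 0)
  'rabbit' -> in reference (ref count 2, used 1/2) -> match (matches: 1)
  'eats' -> not in reference -> no match (matches: 1)
  'soft' -> not in reference -> no match (matches: 1)
  'rabbit' -> in reference (ref count 2, used 2/2) -> match (matches: 2)
  'found' -> in reference (ref count 2, used 1/2) -> match (matches: 3)
  'rabbit' -> ref count 2 already used up (2/2) -> clipped, no match (matches: 3)
Clipped matches: 3, Candidate length: 7
Precision = 3/7

3/7


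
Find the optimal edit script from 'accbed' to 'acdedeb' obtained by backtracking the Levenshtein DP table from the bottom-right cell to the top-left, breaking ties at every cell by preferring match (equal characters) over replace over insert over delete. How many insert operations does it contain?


Edit distance = 4. Backtracking from cell (6, 7) with preference match > replace > insert > delete,
then listing the resulting alignment 'accbed' -> 'acdedeb' left to right:
  Step 1: keep 'a'
  Step 2: keep 'c'
  Step 3: insert 'd' [insertion #1]
  Step 4: replace c->e
  Step 5: replace b->d
  Step 6: keep 'e'
  Step 7: replace d->b
Total insertions: 1

1


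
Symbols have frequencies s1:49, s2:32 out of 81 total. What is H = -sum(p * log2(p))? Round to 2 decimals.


Computing entropy H = -sum(p_i * log2(p_i)):
  s1: p = 49/81 = 0.6049, -p*log2(p) = 0.4387
  s2: p = 32/81 = 0.3951, -p*log2(p) = 0.5293
H = sum of terms = 0.9680
Rounded to 2 decimals: 0.97

0.97


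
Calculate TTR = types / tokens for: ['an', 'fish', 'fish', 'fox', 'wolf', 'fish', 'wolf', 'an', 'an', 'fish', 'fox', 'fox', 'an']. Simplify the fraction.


Tokens: 13
Unique types: ('an', 'fish', 'fox', 'wolf') = 4
TTR = 4/13
Already in lowest terms.

4/13


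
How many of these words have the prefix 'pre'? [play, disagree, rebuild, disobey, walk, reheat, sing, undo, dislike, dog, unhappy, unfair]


Checking each word for prefix 'pre':
  'play' -> no (count: 0)
  'disagree' -> no (count: 0)
  'rebuild' -> no (count: 0)
  'disobey' -> no (count: 0)
  'walk' -> no (count: 0)
  'reheat' -> no (count: 0)
  'sing' -> no (count: 0)
  'undo' -> no (count: 0)
  'dislike' -> no (count: 0)
  'dog' -> no (count: 0)
  'unhappy' -> no (count: 0)
  'unfair' -> no (count: 0)
Total with prefix 'pre': 0

0


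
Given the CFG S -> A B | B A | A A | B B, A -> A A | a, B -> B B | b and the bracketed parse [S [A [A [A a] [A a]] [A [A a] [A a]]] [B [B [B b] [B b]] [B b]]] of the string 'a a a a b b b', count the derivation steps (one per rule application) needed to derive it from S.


Every bracketed nonterminal node [X ...] in the tree is produced by exactly one rule application.
Reading the tree off as a leftmost derivation:
  Step 1: S  =>  A B   (applied S -> A B)
  Step 2: A B  =>  A A B   (applied A -> A A)
  Step 3: A A B  =>  A A A B   (applied A -> A A)
  Step 4: A A A B  =>  a A A B   (applied A -> a)
  Step 5: a A A B  =>  a a A B   (applied A -> a)
  Step 6: a a A B  =>  a a A A B   (applied A -> A A)
  Step 7: a a A A B  =>  a a a A B   (applied A -> a)
  Step 8: a a a A B  =>  a a a a B   (applied A -> a)
  Step 9: a a a a B  =>  a a a a B B   (applied B -> B B)
  Step 10: a a a a B B  =>  a a a a B B B   (applied B -> B B)
  Step 11: a a a a B B B  =>  a a a a b B B   (applied B -> b)
  Step 12: a a a a b B B  =>  a a a a b b B   (applied B -> b)
  Step 13: a a a a b b B  =>  a a a a b b b   (applied B -> b)
Final yield: a a a a b b b
Total rewrite steps: 13

13


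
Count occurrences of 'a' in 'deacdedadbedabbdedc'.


Scanning 'deacdedadbedabbdedc' for 'a':
  Position 2: 'a' -> MATCH (count: 1)
  Position 7: 'a' -> MATCH (count: 2)
  Position 12: 'a' -> MATCH (count: 3)
Total occurrences of 'a': 3

3


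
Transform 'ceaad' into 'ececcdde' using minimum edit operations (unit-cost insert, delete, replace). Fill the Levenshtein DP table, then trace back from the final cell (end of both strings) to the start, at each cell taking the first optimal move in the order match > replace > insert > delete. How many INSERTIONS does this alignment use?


Edit distance = 5. Backtracking from cell (5, 8) with preference match > replace > insert > delete,
then listing the resulting alignment 'ceaad' -> 'ececcdde' left to right:
  Step 1: insert 'e' [insertion #1]
  Step 2: keep 'c'
  Step 3: keep 'e'
  Step 4: insert 'c' [insertion #2]
  Step 5: replace a->c
  Step 6: replace a->d
  Step 7: keep 'd'
  Step 8: insert 'e' [insertion #3]
Total insertions: 3

3


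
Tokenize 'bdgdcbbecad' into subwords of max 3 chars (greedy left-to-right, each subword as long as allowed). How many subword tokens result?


'bdgdcbbecad' has 11 characters.
Chunking with max size 3:
  Chunk 1: 'bdg' (positions 0-2)
  Chunk 2: 'dcb' (positions 3-5)
  Chunk 3: 'bec' (positions 6-8)
  Chunk 4: 'ad' (positions 9-10)
Total chunks: ceil(11 / 3) = 4

4


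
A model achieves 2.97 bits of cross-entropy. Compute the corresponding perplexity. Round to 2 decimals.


Perplexity formula: PP = 2^H
H = 2.97
PP = 2^2.97
Decompose: 2^2.97 = 2^2 * 2^0.97
2^2 = 4, 2^0.97 ~ 1.9588406
PP ~ 4 * 1.9588406 = 7.8353624
Rounded to 2 decimals: 7.84

7.84


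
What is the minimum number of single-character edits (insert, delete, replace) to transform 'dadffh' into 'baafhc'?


Building DP table for s1='dadffh' (len 6) and s2='baafhc' (len 6):
       b  a  a  f  h  c
    0  1  2  3  4  5  6
  d 1  1  2  3  4  5  6
  a 2  2  1  2  3  4  5
  d 3  3  2  2  3  4  5
  f 4  4  3  3  2  3  4
  f 5  5  4  4  3  3  4
  h 6  6  5  5  4  3  4
Edit distance = dp[6][6] = 4

4


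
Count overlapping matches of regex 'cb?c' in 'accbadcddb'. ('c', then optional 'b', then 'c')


Pattern: cb?c means 'c', then optional 'b', then 'c'.
Scanning 'accbadcddb' position-by-position:
  Pos 0: window 'acc' -> no
  Pos 1: window 'ccb' -> MATCH
  Pos 2: window 'cba' -> no
  Pos 3: window 'bad' -> no
  Pos 4: window 'adc' -> no
  Pos 5: window 'dcd' -> no
  Pos 6: window 'cdd' -> no
  Pos 7: window 'ddb' -> no
  Pos 8: window 'db' -> no
  Pos 9: window 'b' -> no
Total matches: 1

1


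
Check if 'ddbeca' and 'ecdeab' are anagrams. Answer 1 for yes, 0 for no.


Sort characters of 'ddbeca': 'abcdde'
Sort characters of 'ecdeab': 'abcdee'
Sorted forms differ -> they are NOT anagrams
Result: 0

0


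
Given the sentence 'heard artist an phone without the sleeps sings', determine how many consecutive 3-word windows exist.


Word trigrams from [8] words:
  Trigram 1: (heard artist an)
  Trigram 2: (artist an phone)
  Trigram 3: (an phone without)
  Trigram 4: (phone without the)
  Trigram 5: (without the sleeps)
  Trigram 6: (the sleeps sings)
Total word trigrams: 8 - 2 = 6

6


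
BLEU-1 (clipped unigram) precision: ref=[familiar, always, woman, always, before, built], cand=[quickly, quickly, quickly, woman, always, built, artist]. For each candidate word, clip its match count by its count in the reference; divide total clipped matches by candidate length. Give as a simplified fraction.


Reference word counts: {'always': 2, 'before': 1, 'built': 1, 'familiar': 1, 'woman': 1}
Checking each candidate word (with clipping):
  'quickly' -> not in reference -> no match (matches: 0)
  'quickly' -> not in reference -> no match (matches: 0)
  'quickly' -> not in reference -> no match (matches: 0)
  'woman' -> in reference (ref count 1, used 1/1) -> match (matches: 1)
  'always' -> in reference (ref count 2, used 1/2) -> match (matches: 2)
  'built' -> in reference (ref count 1, used 1/1) -> match (matches: 3)
  'artist' -> not in reference -> no match (matches: 3)
Clipped matches: 3, Candidate length: 7
Precision = 3/7

3/7


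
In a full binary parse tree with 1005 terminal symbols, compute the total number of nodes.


Leaf nodes (terminals): 1005
Internal nodes = n - 1 = 1005 - 1 = 1004
Total = leaves + internal = 1005 + 1004 = 2009

2009


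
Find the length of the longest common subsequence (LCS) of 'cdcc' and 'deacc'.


DP table for LCS of 'cdcc' and 'deacc':
       d  e  a  c  c
    0  0  0  0  0  0
  c 0  0  0  0  1  1
  d 0  1  1  1  1  1
  c 0  1  1  1  2  2
  c 0  1  1  1  2  3
LCS: 'dcc'
LCS length = 3

3


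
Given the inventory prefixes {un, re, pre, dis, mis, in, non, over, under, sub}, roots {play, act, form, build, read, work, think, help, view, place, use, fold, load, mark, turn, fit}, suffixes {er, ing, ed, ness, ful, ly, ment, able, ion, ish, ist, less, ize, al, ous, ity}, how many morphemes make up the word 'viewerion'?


Segmenting 'viewerion' against the inventory:
  'view' -> root (morpheme 1)
  'er' -> suffix (morpheme 2)
  'ion' -> suffix (morpheme 3)
Total morphemes: 3

3


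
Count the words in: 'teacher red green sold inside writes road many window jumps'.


Counting words by splitting on spaces:
  Word 1: 'teacher'
  Word 2: 'red'
  Word 3: 'green'
  Word 4: 'sold'
  Word 5: 'inside'
  Word 6: 'writes'
  Word 7: 'road'
  Word 8: 'many'
  Word 9: 'window'
  Word 10: 'jumps'
Total words: 10

10


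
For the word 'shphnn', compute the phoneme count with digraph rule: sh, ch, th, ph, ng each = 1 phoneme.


Parsing 'shphnn' greedily, digraphs first:
  'sh' -> digraph (1 consonant phoneme) (phonemes so far: 1)
  'ph' -> digraph (1 consonant phoneme) (phonemes so far: 2)
  'n' -> consonant phoneme (phonemes so far: 3)
  'n' -> consonant phoneme (phonemes so far: 4)
Total phonemes: 4

4


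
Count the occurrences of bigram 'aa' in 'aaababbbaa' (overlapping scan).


Scanning 'aaababbbaa' for bigram 'aa':
  Position 0: 'aa' -> MATCH
  Position 1: 'aa' -> MATCH
  Position 2: 'ab' -> no
  Position 3: 'ba' -> no
  Position 4: 'ab' -> no
  Position 5: 'bb' -> no
  Position 6: 'bb' -> no
  Position 7: 'ba' -> no
  Position 8: 'aa' -> MATCH
Total matches: 3

3


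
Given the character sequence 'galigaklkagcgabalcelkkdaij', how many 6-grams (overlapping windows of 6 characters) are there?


String 'galigaklkagcgabalcelkkdaij' has length L = 26.
Number of overlapping n-grams = L - n + 1
Substituting: 26 - 6 + 1 = 21

21


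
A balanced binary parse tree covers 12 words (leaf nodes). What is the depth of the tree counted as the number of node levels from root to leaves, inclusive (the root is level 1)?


In a balanced binary tree with n leaves the deepest leaf is ceil(log2(n)) edges below the root,
so counting node levels inclusive of root and leaves gives ceil(log2(n)) + 1 levels.
log2(12) = 3.5850
ceil(3.5850) = 4
levels = 4 + 1 = 5

5


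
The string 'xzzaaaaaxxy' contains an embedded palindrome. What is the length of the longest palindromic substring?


Scanning 'xzzaaaaaxxy' for palindromic substrings.
Substring at positions 3-7: 'aaaaa'.
Check: reverse('aaaaa') = 'aaaaa' -> palindrome confirmed.
Neighbouring characters ('z' / 'x') break symmetry, so it cannot extend further.
No longer palindromic substring exists; longest length = 5

5


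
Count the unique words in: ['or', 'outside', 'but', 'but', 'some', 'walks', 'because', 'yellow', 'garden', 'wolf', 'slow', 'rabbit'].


Listing all tokens and tracking unique types:
  Token 1: 'or' -> NEW (unique so far: 1)
  Token 2: 'outside' -> NEW (unique so far: 2)
  Token 3: 'but' -> NEW (unique so far: 3)
  Token 4: 'but' -> duplicate (unique so far: 3)
  Token 5: 'some' -> NEW (unique so far: 4)
  Token 6: 'walks' -> NEW (unique so far: 5)
  Token 7: 'because' -> NEW (unique so far: 6)
  Token 8: 'yellow' -> NEW (unique so far: 7)
  Token 9: 'garden' -> NEW (unique so far: 8)
  Token 10: 'wolf' -> NEW (unique so far: 9)
  Token 11: 'slow' -> NEW (unique so far: 10)
  Token 12: 'rabbit' -> NEW (unique so far: 11)
Unique types: ('because', 'but', 'garden', 'or', 'outside', 'rabbit', 'slow', 'some', 'walks', 'wolf', 'yellow')
Vocabulary size: 11

11


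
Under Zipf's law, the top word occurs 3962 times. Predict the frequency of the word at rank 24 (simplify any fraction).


Zipf's law: freq(rank) = f1 / rank
f1 = 3962, rank = 24
freq = 3962 / 24
GCD(3962, 24) = 2
Simplified: 1981/12

1981/12


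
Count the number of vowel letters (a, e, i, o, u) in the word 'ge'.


Scanning each character of 'ge':
  Position 1: 'g' -> consonant (running count: 0)
  Position 2: 'e' -> vowel (running count: 1)
Total vowels: 1

1


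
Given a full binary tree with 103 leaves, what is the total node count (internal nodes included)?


Leaf nodes (terminals): 103
Internal nodes = n - 1 = 103 - 1 = 102
Total = leaves + internal = 103 + 102 = 205

205


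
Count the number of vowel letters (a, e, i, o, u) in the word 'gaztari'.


Scanning each character of 'gaztari':
  Position 1: 'g' -> consonant (running count: 0)
  Position 2: 'a' -> vowel (running count: 1)
  Position 3: 'z' -> consonant (running count: 1)
  Position 4: 't' -> consonant (running count: 1)
  Position 5: 'a' -> vowel (running count: 2)
  Position 6: 'r' -> consonant (running count: 2)
  Position 7: 'i' -> vowel (running count: 3)
Total vowels: 3

3


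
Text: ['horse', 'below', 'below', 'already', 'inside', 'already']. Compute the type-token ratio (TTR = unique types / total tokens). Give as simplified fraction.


Tokens: 6
Unique types: ('already', 'below', 'horse', 'inside') = 4
TTR = 4/6
Simplify: divide both by 2 -> 2/3
TTR = 2/3

2/3


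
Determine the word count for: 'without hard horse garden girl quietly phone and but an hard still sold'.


Counting words by splitting on spaces:
  Word 1: 'without'
  Word 2: 'hard'
  Word 3: 'horse'
  Word 4: 'garden'
  Word 5: 'girl'
  Word 6: 'quietly'
  Word 7: 'phone'
  Word 8: 'and'
  Word 9: 'but'
  Word 10: 'an'
  Word 11: 'hard'
  Word 12: 'still'
  Word 13: 'sold'
Total words: 13

13


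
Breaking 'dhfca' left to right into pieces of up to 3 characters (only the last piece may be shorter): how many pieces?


'dhfca' has 5 characters.
Chunking with max size 3:
  Chunk 1: 'dhf' (positions 0-2)
  Chunk 2: 'ca' (positions 3-4)
Total chunks: ceil(5 / 3) = 2

2


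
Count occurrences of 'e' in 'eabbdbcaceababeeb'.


Scanning 'eabbdbcaceababeeb' for 'e':
  Position 0: 'e' -> MATCH (count: 1)
  Position 9: 'e' -> MATCH (count: 2)
  Position 14: 'e' -> MATCH (count: 3)
  Position 15: 'e' -> MATCH (count: 4)
Total occurrences of 'e': 4

4


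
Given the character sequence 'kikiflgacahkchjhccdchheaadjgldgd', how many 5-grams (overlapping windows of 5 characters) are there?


String 'kikiflgacahkchjhccdchheaadjgldgd' has length L = 32.
Number of overlapping n-grams = L - n + 1
Substituting: 32 - 5 + 1 = 28

28


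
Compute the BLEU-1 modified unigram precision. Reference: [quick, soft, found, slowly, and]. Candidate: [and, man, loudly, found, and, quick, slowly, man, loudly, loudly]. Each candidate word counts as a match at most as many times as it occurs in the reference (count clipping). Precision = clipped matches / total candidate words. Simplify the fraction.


Reference word counts: {'and': 1, 'found': 1, 'quick': 1, 'slowly': 1, 'soft': 1}
Checking each candidate word (with clipping):
  'and' -> in reference (ref count 1, used 1/1) -> match (matches: 1)
  'man' -> not in reference -> no match (matches: 1)
  'loudly' -> not in reference -> no match (matches: 1)
  'found' -> in reference (ref count 1, used 1/1) -> match (matches: 2)
  'and' -> ref count 1 already used up (1/1) -> clipped, no match (matches: 2)
  'quick' -> in reference (ref count 1, used 1/1) -> match (matches: 3)
  'slowly' -> in reference (ref count 1, used 1/1) -> match (matches: 4)
  'man' -> not in reference -> no match (matches: 4)
  'loudly' -> not in reference -> no match (matches: 4)
  'loudly' -> not in reference -> no match (matches: 4)
Clipped matches: 4, Candidate length: 10
Precision = 4/10 = 2/5

2/5


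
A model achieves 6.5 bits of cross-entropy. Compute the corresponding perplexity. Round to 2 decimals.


Perplexity formula: PP = 2^H
H = 6.5
PP = 2^6.5
Decompose: 2^6.5 = 2^6 * 2^0.5 = 2^6 * sqrt(2)
2^6 = 64, sqrt(2) ~ 1.4142136
PP ~ 64 * 1.4142136 = 90.5096704
Rounded to 2 decimals: 90.51

90.51


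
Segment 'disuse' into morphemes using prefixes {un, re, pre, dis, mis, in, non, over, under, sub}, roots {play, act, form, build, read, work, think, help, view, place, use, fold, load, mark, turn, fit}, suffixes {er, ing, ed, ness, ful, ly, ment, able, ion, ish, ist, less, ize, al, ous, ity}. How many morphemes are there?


Segmenting 'disuse' against the inventory:
  'dis' -> prefix (morpheme 1)
  'use' -> root (morpheme 2)
Total morphemes: 2

2


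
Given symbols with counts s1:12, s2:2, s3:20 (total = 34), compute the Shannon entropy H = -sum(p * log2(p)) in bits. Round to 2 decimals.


Computing entropy H = -sum(p_i * log2(p_i)):
  s1: p = 12/34 = 0.3529, -p*log2(p) = 0.5303
  s2: p = 2/34 = 0.0588, -p*log2(p) = 0.2404
  s3: p = 20/34 = 0.5882, -p*log2(p) = 0.4503
H = sum of terms = 1.2210
Rounded to 2 decimals: 1.22

1.22


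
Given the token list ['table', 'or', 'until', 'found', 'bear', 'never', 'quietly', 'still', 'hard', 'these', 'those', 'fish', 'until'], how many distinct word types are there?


Listing all tokens and tracking unique types:
  Token 1: 'table' -> NEW (unique so far: 1)
  Token 2: 'or' -> NEW (unique so far: 2)
  Token 3: 'until' -> NEW (unique so far: 3)
  Token 4: 'found' -> NEW (unique so far: 4)
  Token 5: 'bear' -> NEW (unique so far: 5)
  Token 6: 'never' -> NEW (unique so far: 6)
  Token 7: 'quietly' -> NEW (unique so far: 7)
  Token 8: 'still' -> NEW (unique so far: 8)
  Token 9: 'hard' -> NEW (unique so far: 9)
  Token 10: 'these' -> NEW (unique so far: 10)
  Token 11: 'those' -> NEW (unique so far: 11)
  Token 12: 'fish' -> NEW (unique so far: 12)
  Token 13: 'until' -> duplicate (unique so far: 12)
Unique types: ('bear', 'fish', 'found', 'hard', 'never', 'or', 'quietly', 'still', 'table', 'these', 'those', 'until')
Vocabulary size: 12

12


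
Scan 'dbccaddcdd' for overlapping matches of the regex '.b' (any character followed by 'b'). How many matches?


Pattern: .b means any character followed by 'b'.
Scanning 'dbccaddcdd' position-by-position:
  Pos 0: window 'db' -> MATCH
  Pos 1: window 'bc' -> no
  Pos 2: window 'cc' -> no
  Pos 3: window 'ca' -> no
  Pos 4: window 'ad' -> no
  Pos 5: window 'dd' -> no
  Pos 6: window 'dc' -> no
  Pos 7: window 'cd' -> no
  Pos 8: window 'dd' -> no
  Pos 9: window 'd' -> no
Total matches: 1

1


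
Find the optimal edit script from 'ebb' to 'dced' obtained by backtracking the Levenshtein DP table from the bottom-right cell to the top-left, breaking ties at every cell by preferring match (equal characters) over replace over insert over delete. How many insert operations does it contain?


Edit distance = 4. Backtracking from cell (3, 4) with preference match > replace > insert > delete,
then listing the resulting alignment 'ebb' -> 'dced' left to right:
  Step 1: insert 'd' [insertion #1]
  Step 2: replace e->c
  Step 3: replace b->e
  Step 4: replace b->d
Total insertions: 1

1


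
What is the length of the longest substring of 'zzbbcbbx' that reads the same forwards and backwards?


Scanning 'zzbbcbbx' for palindromic substrings.
Substring at positions 2-6: 'bbcbb'.
Check: reverse('bbcbb') = 'bbcbb' -> palindrome confirmed.
Neighbouring characters ('z' / 'x') break symmetry, so it cannot extend further.
No longer palindromic substring exists; longest length = 5

5


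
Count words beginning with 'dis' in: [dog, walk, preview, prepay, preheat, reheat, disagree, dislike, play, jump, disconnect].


Checking each word for prefix 'dis':
  'dog' -> no (count: 0)
  'walk' -> no (count: 0)
  'preview' -> no (count: 0)
  'prepay' -> no (count: 0)
  'preheat' -> no (count: 0)
  'reheat' -> no (count: 0)
  'disagree' -> YES, starts with 'dis' (count: 1)
  'dislike' -> YES, starts with 'dis' (count: 2)
  'play' -> no (count: 2)
  'jump' -> no (count: 2)
  'disconnect' -> YES, starts with 'dis' (count: 3)
Total with prefix 'dis': 3

3


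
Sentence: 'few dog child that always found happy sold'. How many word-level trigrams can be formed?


Word trigrams from [8] words:
  Trigram 1: (few dog child)
  Trigram 2: (dog child that)
  Trigram 3: (child that always)
  Trigram 4: (that always found)
  Trigram 5: (always found happy)
  Trigram 6: (found happy sold)
Total word trigrams: 8 - 2 = 6

6


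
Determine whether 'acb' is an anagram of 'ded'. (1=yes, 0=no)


Sort characters of 'acb': 'abc'
Sort characters of 'ded': 'dde'
Sorted forms differ -> they are NOT anagrams
Result: 0

0


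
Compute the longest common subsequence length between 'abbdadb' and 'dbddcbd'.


DP table for LCS of 'abbdadb' and 'dbddcbd':
       d  b  d  d  c  b  d
    0  0  0  0  0  0  0  0
  a 0  0  0  0  0  0  0  0
  b 0  0  1  1  1  1  1  1
  b 0  0  1  1  1  1  2  2
  d 0  1  1  2  2  2  2  3
  a 0  1  1  2  2  2  2  3
  d 0  1  1  2  3  3  3  3
  b 0  1  2  2  3  3  4  4
LCS: 'bddb'
LCS length = 4

4


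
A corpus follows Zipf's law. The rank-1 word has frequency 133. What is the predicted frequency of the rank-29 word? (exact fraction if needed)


Zipf's law: freq(rank) = f1 / rank
f1 = 133, rank = 29
freq = 133 / 29
GCD(133, 29) = 1
Simplified: 133/29

133/29


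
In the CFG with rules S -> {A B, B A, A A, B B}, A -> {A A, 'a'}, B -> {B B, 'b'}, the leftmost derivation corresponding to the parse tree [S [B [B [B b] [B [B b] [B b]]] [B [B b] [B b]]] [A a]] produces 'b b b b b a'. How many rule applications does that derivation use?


Every bracketed nonterminal node [X ...] in the tree is produced by exactly one rule application.
Reading the tree off as a leftmost derivation:
  Step 1: S  =>  B A   (applied S -> B A)
  Step 2: B A  =>  B B A   (applied B -> B B)
  Step 3: B B A  =>  B B B A   (applied B -> B B)
  Step 4: B B B A  =>  b B B A   (applied B -> b)
  Step 5: b B B A  =>  b B B B A   (applied B -> B B)
  Step 6: b B B B A  =>  b b B B A   (applied B -> b)
  Step 7: b b B B A  =>  b b b B A   (applied B -> b)
  Step 8: b b b B A  =>  b b b B B A   (applied B -> B B)
  Step 9: b b b B B A  =>  b b b b B A   (applied B -> b)
  Step 10: b b b b B A  =>  b b b b b A   (applied B -> b)
  Step 11: b b b b b A  =>  b b b b b a   (applied A -> a)
Final yield: b b b b b a
Total rewrite steps: 11

11


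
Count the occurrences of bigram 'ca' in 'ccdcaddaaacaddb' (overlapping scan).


Scanning 'ccdcaddaaacaddb' for bigram 'ca':
  Position 0: 'cc' -> no
  Position 1: 'cd' -> no
  Position 2: 'dc' -> no
  Position 3: 'ca' -> MATCH
  Position 4: 'ad' -> no
  Position 5: 'dd' -> no
  Position 6: 'da' -> no
  Position 7: 'aa' -> no
  Position 8: 'aa' -> no
  Position 9: 'ac' -> no
  Position 10: 'ca' -> MATCH
  Position 11: 'ad' -> no
  Position 12: 'dd' -> no
  Position 13: 'db' -> no
Total matches: 2

2


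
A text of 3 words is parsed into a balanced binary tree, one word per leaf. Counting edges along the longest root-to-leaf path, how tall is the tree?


In a balanced binary tree with n leaves the deepest leaf is ceil(log2(n)) edges below the root.
log2(3) = 1.5850
ceil(1.5850) = 2
height (edges) = 2

2


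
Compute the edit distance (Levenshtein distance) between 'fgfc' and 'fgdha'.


Building DP table for s1='fgfc' (len 4) and s2='fgdha' (len 5):
       f  g  d  h  a
    0  1  2  3  4  5
  f 1  0  1  2  3  4
  g 2  1  0  1  2  3
  f 3  2  1  1  2  3
  c 4  3  2  2  2  3
Edit distance = dp[4][5] = 3

3


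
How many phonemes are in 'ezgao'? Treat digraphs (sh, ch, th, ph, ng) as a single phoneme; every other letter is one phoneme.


Parsing 'ezgao' greedily, digraphs first:
  'e' -> vowel phoneme (phonemes so far: 1)
  'z' -> consonant phoneme (phonemes so far: 2)
  'g' -> consonant phoneme (phonemes so far: 3)
  'a' -> vowel phoneme (phonemes so far: 4)
  'o' -> vowel phoneme (phonemes so far: 5)
Total phonemes: 5

5


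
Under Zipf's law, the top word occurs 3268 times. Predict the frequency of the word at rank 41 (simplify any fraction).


Zipf's law: freq(rank) = f1 / rank
f1 = 3268, rank = 41
freq = 3268 / 41
GCD(3268, 41) = 1
Simplified: 3268/41

3268/41


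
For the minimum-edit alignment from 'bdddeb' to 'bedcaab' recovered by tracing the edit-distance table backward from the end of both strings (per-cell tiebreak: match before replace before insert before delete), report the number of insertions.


Edit distance = 4. Backtracking from cell (6, 7) with preference match > replace > insert > delete,
then listing the resulting alignment 'bdddeb' -> 'bedcaab' left to right:
  Step 1: keep 'b'
  Step 2: insert 'e' [insertion #1]
  Step 3: keep 'd'
  Step 4: replace d->c
  Step 5: replace d->a
  Step 6: replace e->a
  Step 7: keep 'b'
Total insertions: 1

1


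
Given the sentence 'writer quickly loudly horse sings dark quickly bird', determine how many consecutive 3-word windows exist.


Word trigrams from [8] words:
  Trigram 1: (writer quickly loudly)
  Trigram 2: (quickly loudly horse)
  Trigram 3: (loudly horse sings)
  Trigram 4: (horse sings dark)
  Trigram 5: (sings dark quickly)
  Trigram 6: (dark quickly bird)
Total word trigrams: 8 - 2 = 6

6


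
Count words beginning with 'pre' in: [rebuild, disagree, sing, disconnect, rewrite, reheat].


Checking each word for prefix 'pre':
  'rebuild' -> no (count: 0)
  'disagree' -> no (count: 0)
  'sing' -> no (count: 0)
  'disconnect' -> no (count: 0)
  'rewrite' -> no (count: 0)
  'reheat' -> no (count: 0)
Total with prefix 'pre': 0

0


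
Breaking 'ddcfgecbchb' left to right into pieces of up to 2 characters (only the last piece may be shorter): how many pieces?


'ddcfgecbchb' has 11 characters.
Chunking with max size 2:
  Chunk 1: 'dd' (positions 0-1)
  Chunk 2: 'cf' (positions 2-3)
  Chunk 3: 'ge' (positions 4-5)
  Chunk 4: 'cb' (positions 6-7)
  Chunk 5: 'ch' (positions 8-9)
  Chunk 6: 'b' (positions 10-10)
Total chunks: ceil(11 / 2) = 6

6


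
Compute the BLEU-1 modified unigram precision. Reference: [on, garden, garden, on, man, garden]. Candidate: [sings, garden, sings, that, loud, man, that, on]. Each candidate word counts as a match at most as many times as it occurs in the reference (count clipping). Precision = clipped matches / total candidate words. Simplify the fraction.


Reference word counts: {'garden': 3, 'man': 1, 'on': 2}
Checking each candidate word (with clipping):
  'sings' -> not in reference -> no match (matches: 0)
  'garden' -> in reference (ref count 3, used 1/3) -> match (matches: 1)
  'sings' -> not in reference -> no match (matches: 1)
  'that' -> not in reference -> no match (matches: 1)
  'loud' -> not in reference -> no match (matches: 1)
  'man' -> in reference (ref count 1, used 1/1) -> match (matches: 2)
  'that' -> not in reference -> no match (matches: 2)
  'on' -> in reference (ref count 2, used 1/2) -> match (matches: 3)
Clipped matches: 3, Candidate length: 8
Precision = 3/8

3/8


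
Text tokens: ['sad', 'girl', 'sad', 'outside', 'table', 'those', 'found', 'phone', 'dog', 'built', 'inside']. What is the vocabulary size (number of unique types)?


Listing all tokens and tracking unique types:
  Token 1: 'sad' -> NEW (unique so far: 1)
  Token 2: 'girl' -> NEW (unique so far: 2)
  Token 3: 'sad' -> duplicate (unique so far: 2)
  Token 4: 'outside' -> NEW (unique so far: 3)
  Token 5: 'table' -> NEW (unique so far: 4)
  Token 6: 'those' -> NEW (unique so far: 5)
  Token 7: 'found' -> NEW (unique so far: 6)
  Token 8: 'phone' -> NEW (unique so far: 7)
  Token 9: 'dog' -> NEW (unique so far: 8)
  Token 10: 'built' -> NEW (unique so far: 9)
  Token 11: 'inside' -> NEW (unique so far: 10)
Unique types: ('built', 'dog', 'found', 'girl', 'inside', 'outside', 'phone', 'sad', 'table', 'those')
Vocabulary size: 10

10


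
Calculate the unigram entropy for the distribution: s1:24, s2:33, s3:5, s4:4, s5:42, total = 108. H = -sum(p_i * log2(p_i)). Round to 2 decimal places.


Computing entropy H = -sum(p_i * log2(p_i)):
  s1: p = 24/108 = 0.2222, -p*log2(p) = 0.4822
  s2: p = 33/108 = 0.3056, -p*log2(p) = 0.5227
  s3: p = 5/108 = 0.0463, -p*log2(p) = 0.2052
  s4: p = 4/108 = 0.0370, -p*log2(p) = 0.1761
  s5: p = 42/108 = 0.3889, -p*log2(p) = 0.5299
H = sum of terms = 1.9161
Rounded to 2 decimals: 1.92

1.92


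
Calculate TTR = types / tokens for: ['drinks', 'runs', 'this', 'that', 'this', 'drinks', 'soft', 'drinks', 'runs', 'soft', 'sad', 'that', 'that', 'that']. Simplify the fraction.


Tokens: 14
Unique types: ('drinks', 'runs', 'sad', 'soft', 'that', 'this') = 6
TTR = 6/14
Simplify: divide both by 2 -> 3/7
TTR = 3/7

3/7


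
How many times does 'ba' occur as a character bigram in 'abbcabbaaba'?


Scanning 'abbcabbaaba' for bigram 'ba':
  Position 0: 'ab' -> no
  Position 1: 'bb' -> no
  Position 2: 'bc' -> no
  Position 3: 'ca' -> no
  Position 4: 'ab' -> no
  Position 5: 'bb' -> no
  Position 6: 'ba' -> MATCH
  Position 7: 'aa' -> no
  Position 8: 'ab' -> no
  Position 9: 'ba' -> MATCH
Total matches: 2

2


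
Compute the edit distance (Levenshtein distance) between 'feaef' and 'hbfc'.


Building DP table for s1='feaef' (len 5) and s2='hbfc' (len 4):
       h  b  f  c
    0  1  2  3  4
  f 1  1  2  2  3
  e 2  2  2  3  3
  a 3  3  3  3  4
  e 4  4  4  4  4
  f 5  5  5  4  5
Edit distance = dp[5][4] = 5

5


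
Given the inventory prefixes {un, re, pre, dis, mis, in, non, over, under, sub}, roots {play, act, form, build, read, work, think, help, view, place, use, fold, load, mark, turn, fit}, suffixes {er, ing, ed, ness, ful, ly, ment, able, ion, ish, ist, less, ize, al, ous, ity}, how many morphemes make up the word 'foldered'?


Segmenting 'foldered' against the inventory:
  'fold' -> root (morpheme 1)
  'er' -> suffix (morpheme 2)
  'ed' -> suffix (morpheme 3)
Total morphemes: 3

3
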